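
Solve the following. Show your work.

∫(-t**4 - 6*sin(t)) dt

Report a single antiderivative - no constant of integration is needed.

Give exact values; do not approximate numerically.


Step 1. Rewrite: now ∫(-t**4) dt + ∫(-6*sin(t)) dt.
Step 2. Evaluate the standard form: now -t**5/5 + ∫(-6*sin(t)) dt.
Step 3. Evaluate the standard form: now -t**5/5 + 6*cos(t).
Answer: -t**5/5 + 6*cos(t).


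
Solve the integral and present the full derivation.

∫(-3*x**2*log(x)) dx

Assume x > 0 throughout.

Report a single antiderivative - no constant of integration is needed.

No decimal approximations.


Step 1. Integrate ∫(-3*x**2*log(x)) dx by parts with u = log(x), dv = (-3*x**2) dx, so v = -x**3 [assuming x > 0]: now -x**3*log(x) + ∫(x**2) dx.
Step 2. Evaluate the standard form: now -x**3*log(x) + x**3/3.
Answer: -x**3*log(x) + x**3/3.


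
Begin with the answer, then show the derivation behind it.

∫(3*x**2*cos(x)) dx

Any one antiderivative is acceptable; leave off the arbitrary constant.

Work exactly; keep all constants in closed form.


The answer is 3*x**2*sin(x) + 6*x*cos(x) - 6*sin(x).
Step 1. Integrate ∫(3*x**2*cos(x)) dx by parts with u = x**2, dv = (3*cos(x)) dx, so v = 3*sin(x): now 3*x**2*sin(x) + ∫(-6*x*sin(x)) dx.
Step 2. Integrate ∫(-6*x*sin(x)) dx by parts with u = x, dv = (-6*sin(x)) dx, so v = 6*cos(x): now 3*x**2*sin(x) + 6*x*cos(x) + ∫(-6*cos(x)) dx.
Step 3. Evaluate the standard form: now 3*x**2*sin(x) + 6*x*cos(x) - 6*sin(x).
Answer: 3*x**2*sin(x) + 6*x*cos(x) - 6*sin(x).


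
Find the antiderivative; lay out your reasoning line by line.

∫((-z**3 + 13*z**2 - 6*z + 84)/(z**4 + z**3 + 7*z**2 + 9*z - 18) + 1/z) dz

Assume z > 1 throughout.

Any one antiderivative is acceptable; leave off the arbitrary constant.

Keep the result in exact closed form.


Step 1. Rewrite: now ∫(1/z) dz + ∫((-z**3 + 13*z**2 - 6*z + 84)/(z**4 + z**3 + 7*z**2 + 9*z - 18)) dz.
Step 2. Evaluate the standard form [assuming z > 0]: now log(z) + ∫((-z**3 + 13*z**2 - 6*z + 84)/(z**4 + z**3 + 7*z**2 + 9*z - 18)) dz.
Step 3. Decompose ∫((-z**3 + 13*z**2 - 6*z + 84)/(z**4 + z**3 + 7*z**2 + 9*z - 18)) dz by partial fractions, (-z**3 + 13*z**2 - 6*z + 84)/(z**4 + z**3 + 7*z**2 + 9*z - 18) = 3/(z**2 + 9) - 4/(z + 2) + 3/(z - 1): now log(z) + ∫(3/(z - 1)) dz + ∫(-4/(z + 2)) dz + ∫(3/(z**2 + 9)) dz.
Step 4. Evaluate the standard form [assuming z > 1]: now log(z) + 3*log(z - 1) + ∫(-4/(z + 2)) dz + ∫(3/(z**2 + 9)) dz.
Step 5. Evaluate the standard form [assuming z > -2]: now log(z) + 3*log(z - 1) - 4*log(z + 2) + ∫(3/(z**2 + 9)) dz.
Step 6. Evaluate the standard form: now log(z) + 3*log(z - 1) - 4*log(z + 2) + atan(z/3).
Answer: log(z) + 3*log(z - 1) - 4*log(z + 2) + atan(z/3).


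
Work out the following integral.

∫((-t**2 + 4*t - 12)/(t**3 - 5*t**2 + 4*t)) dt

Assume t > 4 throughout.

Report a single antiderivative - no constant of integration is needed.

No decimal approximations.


Answer: -3*log(t) - log(t - 4) + 3*log(t - 1).


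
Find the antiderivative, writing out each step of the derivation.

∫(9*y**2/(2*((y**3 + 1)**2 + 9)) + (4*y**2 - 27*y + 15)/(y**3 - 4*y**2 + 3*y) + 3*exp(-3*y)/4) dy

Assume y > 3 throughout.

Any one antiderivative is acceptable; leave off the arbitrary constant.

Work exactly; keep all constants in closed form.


Step 1. Rewrite: now ∫(9*y**2/(2*((y**3 + 1)**2 + 9))) dy + ∫((4*y**2 - 27*y + 15)/(y**3 - 4*y**2 + 3*y)) dy + ∫(3*exp(-3*y)/4) dy.
Step 2. Substitute u = y**3 + 1, turning ∫(9*y**2/(2*((y**3 + 1)**2 + 9))) dy into ∫(3/(2*(u**2 + 9))) du: now ∫((4*y**2 - 27*y + 15)/(y**3 - 4*y**2 + 3*y)) dy + ∫(3/(2*(u**2 + 9))) du + ∫(3*exp(-3*y)/4) dy.
Step 3. Evaluate the standard form: now atan(u/3)/2 + ∫((4*y**2 - 27*y + 15)/(y**3 - 4*y**2 + 3*y)) dy + ∫(3*exp(-3*y)/4) dy.
Step 4. Substitute back u = y**3 + 1: now atan(y**3/3 + 1/3)/2 + ∫((4*y**2 - 27*y + 15)/(y**3 - 4*y**2 + 3*y)) dy + ∫(3*exp(-3*y)/4) dy.
Step 5. Evaluate the standard form: now atan(y**3/3 + 1/3)/2 + ∫((4*y**2 - 27*y + 15)/(y**3 - 4*y**2 + 3*y)) dy - exp(-3*y)/4.
Step 6. Decompose ∫((4*y**2 - 27*y + 15)/(y**3 - 4*y**2 + 3*y)) dy by partial fractions, (4*y**2 - 27*y + 15)/(y**3 - 4*y**2 + 3*y) = 4/(y - 1) - 5/(y - 3) + 5/y: now atan(y**3/3 + 1/3)/2 + ∫(5/y) dy + ∫(-5/(y - 3)) dy + ∫(4/(y - 1)) dy - exp(-3*y)/4.
Step 7. Evaluate the standard form [assuming y > 1]: now 4*log(y - 1) + atan(y**3/3 + 1/3)/2 + ∫(5/y) dy + ∫(-5/(y - 3)) dy - exp(-3*y)/4.
Step 8. Evaluate the standard form [assuming y > 0]: now 5*log(y) + 4*log(y - 1) + atan(y**3/3 + 1/3)/2 + ∫(-5/(y - 3)) dy - exp(-3*y)/4.
Step 9. Evaluate the standard form [assuming y > 3]: now 5*log(y) - 5*log(y - 3) + 4*log(y - 1) + atan(y**3/3 + 1/3)/2 - exp(-3*y)/4.
Answer: 5*log(y) - 5*log(y - 3) + 4*log(y - 1) + atan(y**3/3 + 1/3)/2 - exp(-3*y)/4.


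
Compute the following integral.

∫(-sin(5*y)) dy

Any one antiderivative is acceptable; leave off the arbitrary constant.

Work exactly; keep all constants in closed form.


Answer: cos(5*y)/5.


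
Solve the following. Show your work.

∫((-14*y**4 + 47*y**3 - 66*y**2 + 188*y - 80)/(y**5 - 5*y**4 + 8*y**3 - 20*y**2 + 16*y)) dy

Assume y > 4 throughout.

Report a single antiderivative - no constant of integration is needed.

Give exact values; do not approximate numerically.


Step 1. Decompose ∫((-14*y**4 + 47*y**3 - 66*y**2 + 188*y - 80)/(y**5 - 5*y**4 + 8*y**3 - 20*y**2 + 16*y)) dy by partial fractions, (-14*y**4 + 47*y**3 - 66*y**2 + 188*y - 80)/(y**5 - 5*y**4 + 8*y**3 - 20*y**2 + 16*y) = -2/(y**2 + 4) - 5/(y - 1) - 4/(y - 4) - 5/y: now ∫(-5/y) dy + ∫(-4/(y - 4)) dy + ∫(-5/(y - 1)) dy + ∫(-2/(y**2 + 4)) dy.
Step 2. Evaluate the standard form [assuming y > 4]: now -4*log(y - 4) + ∫(-5/y) dy + ∫(-5/(y - 1)) dy + ∫(-2/(y**2 + 4)) dy.
Step 3. Evaluate the standard form [assuming y > 0]: now -5*log(y) - 4*log(y - 4) + ∫(-5/(y - 1)) dy + ∫(-2/(y**2 + 4)) dy.
Step 4. Evaluate the standard form [assuming y > 1]: now -5*log(y) - 4*log(y - 4) - 5*log(y - 1) + ∫(-2/(y**2 + 4)) dy.
Step 5. Evaluate the standard form: now -5*log(y) - 4*log(y - 4) - 5*log(y - 1) - atan(y/2).
Answer: -5*log(y) - 4*log(y - 4) - 5*log(y - 1) - atan(y/2).


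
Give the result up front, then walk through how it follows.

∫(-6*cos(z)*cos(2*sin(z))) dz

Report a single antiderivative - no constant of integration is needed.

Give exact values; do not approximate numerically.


The answer is -3*sin(2*sin(z)).
Step 1. Substitute u = sin(z), turning ∫(-6*cos(z)*cos(2*sin(z))) dz into ∫(-6*cos(2*u)) du: now ∫(-6*cos(2*u)) du.
Step 2. Evaluate the standard form: now -3*sin(2*u).
Step 3. Substitute back u = sin(z): now -3*sin(2*sin(z)).
Answer: -3*sin(2*sin(z)).


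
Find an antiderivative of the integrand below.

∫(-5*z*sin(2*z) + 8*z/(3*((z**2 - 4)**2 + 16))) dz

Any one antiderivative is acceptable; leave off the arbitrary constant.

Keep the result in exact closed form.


Answer: 5*z*cos(2*z)/2 - 5*sin(2*z)/4 + atan(z**2/4 - 1)/3.


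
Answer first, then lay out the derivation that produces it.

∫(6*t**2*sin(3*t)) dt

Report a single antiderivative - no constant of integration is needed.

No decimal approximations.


The answer is -2*t**2*cos(3*t) + 4*t*sin(3*t)/3 + 4*cos(3*t)/9.
Step 1. Integrate ∫(6*t**2*sin(3*t)) dt by parts with u = t**2, dv = (6*sin(3*t)) dt, so v = -2*cos(3*t): now -2*t**2*cos(3*t) + ∫(4*t*cos(3*t)) dt.
Step 2. Integrate ∫(4*t*cos(3*t)) dt by parts with u = t, dv = (4*cos(3*t)) dt, so v = 4*sin(3*t)/3: now -2*t**2*cos(3*t) + 4*t*sin(3*t)/3 + ∫(-4*sin(3*t)/3) dt.
Step 3. Evaluate the standard form: now -2*t**2*cos(3*t) + 4*t*sin(3*t)/3 + 4*cos(3*t)/9.
Answer: -2*t**2*cos(3*t) + 4*t*sin(3*t)/3 + 4*cos(3*t)/9.


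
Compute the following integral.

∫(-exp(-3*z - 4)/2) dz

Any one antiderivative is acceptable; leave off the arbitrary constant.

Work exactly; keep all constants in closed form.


Answer: exp(-3*z - 4)/6.


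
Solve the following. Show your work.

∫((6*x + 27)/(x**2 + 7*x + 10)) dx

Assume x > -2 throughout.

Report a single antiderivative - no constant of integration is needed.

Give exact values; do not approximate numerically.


Step 1. Decompose ∫((6*x + 27)/(x**2 + 7*x + 10)) dx by partial fractions, (6*x + 27)/(x**2 + 7*x + 10) = 1/(x + 5) + 5/(x + 2): now ∫(5/(x + 2)) dx + ∫(1/(x + 5)) dx.
Step 2. Evaluate the standard form [assuming x > -2]: now 5*log(x + 2) + ∫(1/(x + 5)) dx.
Step 3. Evaluate the standard form [assuming x > -5]: now 5*log(x + 2) + log(x + 5).
Answer: 5*log(x + 2) + log(x + 5).


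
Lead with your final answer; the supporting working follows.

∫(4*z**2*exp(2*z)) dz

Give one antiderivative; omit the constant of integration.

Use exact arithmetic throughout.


The answer is 2*z**2*exp(2*z) - 2*z*exp(2*z) + exp(2*z).
Step 1. Integrate ∫(4*z**2*exp(2*z)) dz by parts with u = z**2, dv = (4*exp(2*z)) dz, so v = 2*exp(2*z): now 2*z**2*exp(2*z) + ∫(-4*z*exp(2*z)) dz.
Step 2. Integrate ∫(-4*z*exp(2*z)) dz by parts with u = z, dv = (-4*exp(2*z)) dz, so v = -2*exp(2*z): now 2*z**2*exp(2*z) - 2*z*exp(2*z) + ∫(2*exp(2*z)) dz.
Step 3. Evaluate the standard form: now 2*z**2*exp(2*z) - 2*z*exp(2*z) + exp(2*z).
Answer: 2*z**2*exp(2*z) - 2*z*exp(2*z) + exp(2*z).


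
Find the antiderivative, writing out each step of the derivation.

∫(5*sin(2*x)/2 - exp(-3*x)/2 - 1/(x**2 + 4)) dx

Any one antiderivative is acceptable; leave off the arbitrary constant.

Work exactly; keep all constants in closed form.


Step 1. Rewrite: now ∫(-1/(x**2 + 4)) dx + ∫(-exp(-3*x)/2) dx + ∫(5*sin(2*x)/2) dx.
Step 2. Evaluate the standard form: now -atan(x/2)/2 + ∫(-exp(-3*x)/2) dx + ∫(5*sin(2*x)/2) dx.
Step 3. Evaluate the standard form: now -atan(x/2)/2 + ∫(5*sin(2*x)/2) dx + exp(-3*x)/6.
Step 4. Evaluate the standard form: now -5*cos(2*x)/4 - atan(x/2)/2 + exp(-3*x)/6.
Answer: -5*cos(2*x)/4 - atan(x/2)/2 + exp(-3*x)/6.


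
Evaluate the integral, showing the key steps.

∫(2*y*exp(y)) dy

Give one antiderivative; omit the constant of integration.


Step 1. Integrate ∫(2*y*exp(y)) dy by parts with u = y, dv = (2*exp(y)) dy, so v = 2*exp(y): now 2*y*exp(y) + ∫(-2*exp(y)) dy.
Step 2. Evaluate the standard form: now 2*y*exp(y) - 2*exp(y).
Answer: 2*y*exp(y) - 2*exp(y).


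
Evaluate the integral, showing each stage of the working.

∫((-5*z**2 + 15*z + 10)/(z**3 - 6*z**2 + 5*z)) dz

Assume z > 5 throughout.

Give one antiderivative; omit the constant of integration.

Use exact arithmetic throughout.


Step 1. Decompose ∫((-5*z**2 + 15*z + 10)/(z**3 - 6*z**2 + 5*z)) dz by partial fractions, (-5*z**2 + 15*z + 10)/(z**3 - 6*z**2 + 5*z) = -5/(z - 1) - 2/(z - 5) + 2/z: now ∫(2/z) dz + ∫(-2/(z - 5)) dz + ∫(-5/(z - 1)) dz.
Step 2. Evaluate the standard form [assuming z > 5]: now -2*log(z - 5) + ∫(2/z) dz + ∫(-5/(z - 1)) dz.
Step 3. Evaluate the standard form [assuming z > 1]: now -2*log(z - 5) - 5*log(z - 1) + ∫(2/z) dz.
Step 4. Evaluate the standard form [assuming z > 0]: now 2*log(z) - 2*log(z - 5) - 5*log(z - 1).
Answer: 2*log(z) - 2*log(z - 5) - 5*log(z - 1).


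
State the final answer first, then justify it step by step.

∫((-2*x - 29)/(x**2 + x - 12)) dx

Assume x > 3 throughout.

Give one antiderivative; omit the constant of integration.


The answer is -5*log(x - 3) + 3*log(x + 4).
Step 1. Decompose ∫((-2*x - 29)/(x**2 + x - 12)) dx by partial fractions, (-2*x - 29)/(x**2 + x - 12) = 3/(x + 4) - 5/(x - 3): now ∫(-5/(x - 3)) dx + ∫(3/(x + 4)) dx.
Step 2. Evaluate the standard form [assuming x > 3]: now -5*log(x - 3) + ∫(3/(x + 4)) dx.
Step 3. Evaluate the standard form [assuming x > -4]: now -5*log(x - 3) + 3*log(x + 4).
Answer: -5*log(x - 3) + 3*log(x + 4).


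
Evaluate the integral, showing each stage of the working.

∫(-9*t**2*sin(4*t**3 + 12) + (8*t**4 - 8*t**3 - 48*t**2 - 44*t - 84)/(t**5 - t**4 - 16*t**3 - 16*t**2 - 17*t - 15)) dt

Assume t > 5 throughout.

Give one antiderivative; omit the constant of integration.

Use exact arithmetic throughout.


Step 1. Rewrite: now ∫(-9*t**2*sin(4*t**3 + 12)) dt + ∫((8*t**4 - 8*t**3 - 48*t**2 - 44*t - 84)/(t**5 - t**4 - 16*t**3 - 16*t**2 - 17*t - 15)) dt.
Step 2. Substitute u = t**3 + 3, turning ∫(-9*t**2*sin(4*t**3 + 12)) dt into ∫(-3*sin(4*u)) du: now ∫((8*t**4 - 8*t**3 - 48*t**2 - 44*t - 84)/(t**5 - t**4 - 16*t**3 - 16*t**2 - 17*t - 15)) dt + ∫(-3*sin(4*u)) du.
Step 3. Evaluate the standard form: now 3*cos(4*u)/4 + ∫((8*t**4 - 8*t**3 - 48*t**2 - 44*t - 84)/(t**5 - t**4 - 16*t**3 - 16*t**2 - 17*t - 15)) dt.
Step 4. Substitute back u = t**3 + 3: now 3*cos(4*t**3 + 12)/4 + ∫((8*t**4 - 8*t**3 - 48*t**2 - 44*t - 84)/(t**5 - t**4 - 16*t**3 - 16*t**2 - 17*t - 15)) dt.
Step 5. Decompose ∫((8*t**4 - 8*t**3 - 48*t**2 - 44*t - 84)/(t**5 - t**4 - 16*t**3 - 16*t**2 - 17*t - 15)) dt by partial fractions, (8*t**4 - 8*t**3 - 48*t**2 - 44*t - 84)/(t**5 - t**4 - 16*t**3 - 16*t**2 - 17*t - 15) = 2/(t**2 + 1) + 3/(t + 3) + 3/(t + 1) + 2/(t - 5): now 3*cos(4*t**3 + 12)/4 + ∫(2/(t - 5)) dt + ∫(3/(t + 1)) dt + ∫(3/(t + 3)) dt + ∫(2/(t**2 + 1)) dt.
Step 6. Evaluate the standard form [assuming t > -1]: now 3*log(t + 1) + 3*cos(4*t**3 + 12)/4 + ∫(2/(t - 5)) dt + ∫(3/(t + 3)) dt + ∫(2/(t**2 + 1)) dt.
Step 7. Evaluate the standard form [assuming t > -3]: now 3*log(t + 1) + 3*log(t + 3) + 3*cos(4*t**3 + 12)/4 + ∫(2/(t - 5)) dt + ∫(2/(t**2 + 1)) dt.
Step 8. Evaluate the standard form [assuming t > 5]: now 2*log(t - 5) + 3*log(t + 1) + 3*log(t + 3) + 3*cos(4*t**3 + 12)/4 + ∫(2/(t**2 + 1)) dt.
Step 9. Evaluate the standard form: now 2*log(t - 5) + 3*log(t + 1) + 3*log(t + 3) + 3*cos(4*t**3 + 12)/4 + 2*atan(t).
Answer: 2*log(t - 5) + 3*log(t + 1) + 3*log(t + 3) + 3*cos(4*t**3 + 12)/4 + 2*atan(t).


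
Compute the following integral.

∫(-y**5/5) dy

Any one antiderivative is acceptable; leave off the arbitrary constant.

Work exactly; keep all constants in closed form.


Answer: -y**6/30.


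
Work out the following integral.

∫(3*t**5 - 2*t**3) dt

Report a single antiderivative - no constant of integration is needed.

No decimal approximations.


Answer: t**6/2 - t**4/2.


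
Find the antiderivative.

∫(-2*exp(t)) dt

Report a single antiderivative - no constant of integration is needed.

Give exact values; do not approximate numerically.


Answer: -2*exp(t).


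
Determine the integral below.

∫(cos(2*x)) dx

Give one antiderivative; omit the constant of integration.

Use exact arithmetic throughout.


Answer: sin(2*x)/2.


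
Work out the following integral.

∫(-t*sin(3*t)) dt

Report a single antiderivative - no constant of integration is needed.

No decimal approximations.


Answer: t*cos(3*t)/3 - sin(3*t)/9.


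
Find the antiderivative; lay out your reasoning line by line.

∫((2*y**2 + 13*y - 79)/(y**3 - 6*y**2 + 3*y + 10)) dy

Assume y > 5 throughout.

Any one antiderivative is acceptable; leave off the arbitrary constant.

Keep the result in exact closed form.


Step 1. Decompose ∫((2*y**2 + 13*y - 79)/(y**3 - 6*y**2 + 3*y + 10)) dy by partial fractions, (2*y**2 + 13*y - 79)/(y**3 - 6*y**2 + 3*y + 10) = -5/(y + 1) + 5/(y - 2) + 2/(y - 5): now ∫(2/(y - 5)) dy + ∫(5/(y - 2)) dy + ∫(-5/(y + 1)) dy.
Step 2. Evaluate the standard form [assuming y > -1]: now -5*log(y + 1) + ∫(2/(y - 5)) dy + ∫(5/(y - 2)) dy.
Step 3. Evaluate the standard form [assuming y > 2]: now 5*log(y - 2) - 5*log(y + 1) + ∫(2/(y - 5)) dy.
Step 4. Evaluate the standard form [assuming y > 5]: now 2*log(y - 5) + 5*log(y - 2) - 5*log(y + 1).
Answer: 2*log(y - 5) + 5*log(y - 2) - 5*log(y + 1).


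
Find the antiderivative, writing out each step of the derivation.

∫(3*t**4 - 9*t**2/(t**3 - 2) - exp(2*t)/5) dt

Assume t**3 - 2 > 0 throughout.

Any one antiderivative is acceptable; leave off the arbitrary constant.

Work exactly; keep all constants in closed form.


Step 1. Rewrite: now ∫(3*t**4) dt + ∫(-9*t**2/(t**3 - 2)) dt + ∫(-exp(2*t)/5) dt.
Step 2. Evaluate the standard form: now -exp(2*t)/10 + ∫(3*t**4) dt + ∫(-9*t**2/(t**3 - 2)) dt.
Step 3. Substitute u = t**3 - 2, turning ∫(-9*t**2/(t**3 - 2)) dt into ∫(-3/u) du: now -exp(2*t)/10 + ∫(3*t**4) dt + ∫(-3/u) du.
Step 4. Evaluate the standard form [assuming u > 0]: now -exp(2*t)/10 - 3*log(u) + ∫(3*t**4) dt.
Step 5. Substitute back u = t**3 - 2: now -exp(2*t)/10 - 3*log(t**3 - 2) + ∫(3*t**4) dt.
Step 6. Evaluate the standard form: now 3*t**5/5 - exp(2*t)/10 - 3*log(t**3 - 2).
Answer: 3*t**5/5 - exp(2*t)/10 - 3*log(t**3 - 2).


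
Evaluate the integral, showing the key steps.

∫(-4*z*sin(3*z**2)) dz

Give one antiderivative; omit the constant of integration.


Step 1. Substitute u = z**2, turning ∫(-4*z*sin(3*z**2)) dz into ∫(-2*sin(3*u)) du: now ∫(-2*sin(3*u)) du.
Step 2. Evaluate the standard form: now 2*cos(3*u)/3.
Step 3. Substitute back u = z**2: now 2*cos(3*z**2)/3.
Answer: 2*cos(3*z**2)/3.


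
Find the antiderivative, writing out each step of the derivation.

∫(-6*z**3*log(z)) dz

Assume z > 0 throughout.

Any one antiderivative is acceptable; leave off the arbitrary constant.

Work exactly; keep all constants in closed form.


Step 1. Integrate ∫(-6*z**3*log(z)) dz by parts with u = log(z), dv = (-6*z**3) dz, so v = -3*z**4/2 [assuming z > 0]: now -3*z**4*log(z)/2 + ∫(3*z**3/2) dz.
Step 2. Evaluate the standard form: now -3*z**4*log(z)/2 + 3*z**4/8.
Answer: -3*z**4*log(z)/2 + 3*z**4/8.


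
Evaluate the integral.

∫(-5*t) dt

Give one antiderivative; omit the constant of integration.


Answer: -5*t**2/2.


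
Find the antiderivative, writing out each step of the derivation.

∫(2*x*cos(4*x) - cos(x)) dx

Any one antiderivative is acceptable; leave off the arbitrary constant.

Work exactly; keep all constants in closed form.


Step 1. Rewrite: now ∫(2*x*cos(4*x)) dx + ∫(-cos(x)) dx.
Step 2. Evaluate the standard form: now -sin(x) + ∫(2*x*cos(4*x)) dx.
Step 3. Integrate ∫(2*x*cos(4*x)) dx by parts with u = x, dv = (2*cos(4*x)) dx, so v = sin(4*x)/2: now x*sin(4*x)/2 - sin(x) + ∫(-sin(4*x)/2) dx.
Step 4. Evaluate the standard form: now x*sin(4*x)/2 - sin(x) + cos(4*x)/8.
Answer: x*sin(4*x)/2 - sin(x) + cos(4*x)/8.


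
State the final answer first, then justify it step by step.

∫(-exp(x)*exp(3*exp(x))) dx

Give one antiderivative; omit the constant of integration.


The answer is -exp(3*exp(x))/3.
Step 1. Substitute u = exp(x), turning ∫(-exp(x)*exp(3*exp(x))) dx into ∫(-exp(3*u)) du: now ∫(-exp(3*u)) du.
Step 2. Evaluate the standard form: now -exp(3*u)/3.
Step 3. Substitute back u = exp(x): now -exp(3*exp(x))/3.
Answer: -exp(3*exp(x))/3.


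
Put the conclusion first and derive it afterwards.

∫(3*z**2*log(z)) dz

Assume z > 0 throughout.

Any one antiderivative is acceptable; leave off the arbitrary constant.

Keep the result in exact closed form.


The answer is z**3*log(z) - z**3/3.
Step 1. Integrate ∫(3*z**2*log(z)) dz by parts with u = log(z), dv = (3*z**2) dz, so v = z**3 [assuming z > 0]: now z**3*log(z) + ∫(-z**2) dz.
Step 2. Evaluate the standard form: now z**3*log(z) - z**3/3.
Answer: z**3*log(z) - z**3/3.


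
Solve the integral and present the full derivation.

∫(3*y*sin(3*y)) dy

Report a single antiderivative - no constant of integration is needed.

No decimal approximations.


Step 1. Integrate ∫(3*y*sin(3*y)) dy by parts with u = y, dv = (3*sin(3*y)) dy, so v = -cos(3*y): now -y*cos(3*y) + ∫(cos(3*y)) dy.
Step 2. Evaluate the standard form: now -y*cos(3*y) + sin(3*y)/3.
Answer: -y*cos(3*y) + sin(3*y)/3.


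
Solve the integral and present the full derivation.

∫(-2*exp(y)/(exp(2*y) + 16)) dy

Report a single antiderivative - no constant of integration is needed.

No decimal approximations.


Step 1. Substitute u = exp(y), turning ∫(-2*exp(y)/(exp(2*y) + 16)) dy into ∫(-2/(u**2 + 16)) du: now ∫(-2/(u**2 + 16)) du.
Step 2. Evaluate the standard form: now -atan(u/4)/2.
Step 3. Substitute back u = exp(y): now -atan(exp(y)/4)/2.
Answer: -atan(exp(y)/4)/2.


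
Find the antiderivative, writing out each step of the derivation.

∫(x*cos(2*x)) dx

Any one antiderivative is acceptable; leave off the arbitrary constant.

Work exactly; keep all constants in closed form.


Step 1. Integrate ∫(x*cos(2*x)) dx by parts with u = x, dv = (cos(2*x)) dx, so v = sin(2*x)/2: now x*sin(2*x)/2 + ∫(-sin(2*x)/2) dx.
Step 2. Evaluate the standard form: now x*sin(2*x)/2 + cos(2*x)/4.
Answer: x*sin(2*x)/2 + cos(2*x)/4.


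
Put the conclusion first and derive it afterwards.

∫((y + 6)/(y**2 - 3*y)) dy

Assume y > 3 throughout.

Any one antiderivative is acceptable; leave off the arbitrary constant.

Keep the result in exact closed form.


The answer is -2*log(y) + 3*log(y - 3).
Step 1. Decompose ∫((y + 6)/(y**2 - 3*y)) dy by partial fractions, (y + 6)/(y**2 - 3*y) = 3/(y - 3) - 2/y: now ∫(-2/y) dy + ∫(3/(y - 3)) dy.
Step 2. Evaluate the standard form [assuming y > 0]: now -2*log(y) + ∫(3/(y - 3)) dy.
Step 3. Evaluate the standard form [assuming y > 3]: now -2*log(y) + 3*log(y - 3).
Answer: -2*log(y) + 3*log(y - 3).


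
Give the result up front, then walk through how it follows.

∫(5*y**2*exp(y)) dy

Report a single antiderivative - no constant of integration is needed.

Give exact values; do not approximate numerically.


The answer is 5*y**2*exp(y) - 10*y*exp(y) + 10*exp(y).
Step 1. Integrate ∫(5*y**2*exp(y)) dy by parts with u = y**2, dv = (5*exp(y)) dy, so v = 5*exp(y): now 5*y**2*exp(y) + ∫(-10*y*exp(y)) dy.
Step 2. Integrate ∫(-10*y*exp(y)) dy by parts with u = y, dv = (-10*exp(y)) dy, so v = -10*exp(y): now 5*y**2*exp(y) - 10*y*exp(y) + ∫(10*exp(y)) dy.
Step 3. Evaluate the standard form: now 5*y**2*exp(y) - 10*y*exp(y) + 10*exp(y).
Answer: 5*y**2*exp(y) - 10*y*exp(y) + 10*exp(y).


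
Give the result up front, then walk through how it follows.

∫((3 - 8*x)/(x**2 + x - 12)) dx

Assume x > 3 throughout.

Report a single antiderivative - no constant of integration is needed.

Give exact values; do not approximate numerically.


The answer is -3*log(x - 3) - 5*log(x + 4).
Step 1. Decompose ∫((3 - 8*x)/(x**2 + x - 12)) dx by partial fractions, (3 - 8*x)/(x**2 + x - 12) = -5/(x + 4) - 3/(x - 3): now ∫(-3/(x - 3)) dx + ∫(-5/(x + 4)) dx.
Step 2. Evaluate the standard form [assuming x > -4]: now -5*log(x + 4) + ∫(-3/(x - 3)) dx.
Step 3. Evaluate the standard form [assuming x > 3]: now -3*log(x - 3) - 5*log(x + 4).
Answer: -3*log(x - 3) - 5*log(x + 4).


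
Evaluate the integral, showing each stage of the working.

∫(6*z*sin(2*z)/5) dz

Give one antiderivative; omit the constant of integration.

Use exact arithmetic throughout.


Step 1. Integrate ∫(6*z*sin(2*z)/5) dz by parts with u = z, dv = (6*sin(2*z)/5) dz, so v = -3*cos(2*z)/5: now -3*z*cos(2*z)/5 + ∫(3*cos(2*z)/5) dz.
Step 2. Evaluate the standard form: now -3*z*cos(2*z)/5 + 3*sin(2*z)/10.
Answer: -3*z*cos(2*z)/5 + 3*sin(2*z)/10.


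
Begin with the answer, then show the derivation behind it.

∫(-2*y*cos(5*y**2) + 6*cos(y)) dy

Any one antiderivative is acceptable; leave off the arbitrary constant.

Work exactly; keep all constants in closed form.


The answer is 6*sin(y) - sin(5*y**2)/5.
Step 1. Rewrite: now ∫(-2*y*cos(5*y**2)) dy + ∫(6*cos(y)) dy.
Step 2. Evaluate the standard form: now 6*sin(y) + ∫(-2*y*cos(5*y**2)) dy.
Step 3. Substitute u = y**2, turning ∫(-2*y*cos(5*y**2)) dy into ∫(-cos(5*u)) du: now 6*sin(y) + ∫(-cos(5*u)) du.
Step 4. Evaluate the standard form: now -sin(5*u)/5 + 6*sin(y).
Step 5. Substitute back u = y**2: now 6*sin(y) - sin(5*y**2)/5.
Answer: 6*sin(y) - sin(5*y**2)/5.


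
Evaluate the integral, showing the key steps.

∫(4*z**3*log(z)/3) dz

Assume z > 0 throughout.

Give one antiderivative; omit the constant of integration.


Step 1. Integrate ∫(4*z**3*log(z)/3) dz by parts with u = log(z), dv = (4*z**3/3) dz, so v = z**4/3 [assuming z > 0]: now z**4*log(z)/3 + ∫(-z**3/3) dz.
Step 2. Evaluate the standard form: now z**4*log(z)/3 - z**4/12.
Answer: z**4*log(z)/3 - z**4/12.


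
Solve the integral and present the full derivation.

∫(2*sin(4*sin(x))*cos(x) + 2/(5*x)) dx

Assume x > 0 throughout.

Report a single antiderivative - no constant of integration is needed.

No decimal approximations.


Step 1. Rewrite: now ∫(2/(5*x)) dx + ∫(2*sin(4*sin(x))*cos(x)) dx.
Step 2. Evaluate the standard form [assuming x > 0]: now 2*log(x)/5 + ∫(2*sin(4*sin(x))*cos(x)) dx.
Step 3. Substitute u = sin(x), turning ∫(2*sin(4*sin(x))*cos(x)) dx into ∫(2*sin(4*u)) du: now 2*log(x)/5 + ∫(2*sin(4*u)) du.
Step 4. Evaluate the standard form: now 2*log(x)/5 - cos(4*u)/2.
Step 5. Substitute back u = sin(x): now 2*log(x)/5 - cos(4*sin(x))/2.
Answer: 2*log(x)/5 - cos(4*sin(x))/2.


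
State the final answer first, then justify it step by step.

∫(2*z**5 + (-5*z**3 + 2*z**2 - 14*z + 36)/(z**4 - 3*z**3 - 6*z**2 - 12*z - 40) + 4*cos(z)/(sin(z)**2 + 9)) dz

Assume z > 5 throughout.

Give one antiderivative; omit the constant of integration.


The answer is z**6/3 - 3*log(z - 5) - 2*log(z + 2) - atan(z/2) + 4*atan(sin(z)/3)/3.
Step 1. Rewrite: now ∫(2*z**5) dz + ∫(4*cos(z)/(sin(z)**2 + 9)) dz + ∫((-5*z**3 + 2*z**2 - 14*z + 36)/(z**4 - 3*z**3 - 6*z**2 - 12*z - 40)) dz.
Step 2. Substitute u = sin(z), turning ∫(4*cos(z)/(sin(z)**2 + 9)) dz into ∫(4/(u**2 + 9)) du: now ∫(2*z**5) dz + ∫((-5*z**3 + 2*z**2 - 14*z + 36)/(z**4 - 3*z**3 - 6*z**2 - 12*z - 40)) dz + ∫(4/(u**2 + 9)) du.
Step 3. Evaluate the standard form: now 4*atan(u/3)/3 + ∫(2*z**5) dz + ∫((-5*z**3 + 2*z**2 - 14*z + 36)/(z**4 - 3*z**3 - 6*z**2 - 12*z - 40)) dz.
Step 4. Substitute back u = sin(z): now 4*atan(sin(z)/3)/3 + ∫(2*z**5) dz + ∫((-5*z**3 + 2*z**2 - 14*z + 36)/(z**4 - 3*z**3 - 6*z**2 - 12*z - 40)) dz.
Step 5. Decompose ∫((-5*z**3 + 2*z**2 - 14*z + 36)/(z**4 - 3*z**3 - 6*z**2 - 12*z - 40)) dz by partial fractions, (-5*z**3 + 2*z**2 - 14*z + 36)/(z**4 - 3*z**3 - 6*z**2 - 12*z - 40) = -2/(z**2 + 4) - 2/(z + 2) - 3/(z - 5): now 4*atan(sin(z)/3)/3 + ∫(2*z**5) dz + ∫(-3/(z - 5)) dz + ∫(-2/(z + 2)) dz + ∫(-2/(z**2 + 4)) dz.
Step 6. Evaluate the standard form [assuming z > 5]: now -3*log(z - 5) + 4*atan(sin(z)/3)/3 + ∫(2*z**5) dz + ∫(-2/(z + 2)) dz + ∫(-2/(z**2 + 4)) dz.
Step 7. Evaluate the standard form [assuming z > -2]: now -3*log(z - 5) - 2*log(z + 2) + 4*atan(sin(z)/3)/3 + ∫(2*z**5) dz + ∫(-2/(z**2 + 4)) dz.
Step 8. Evaluate the standard form: now -3*log(z - 5) - 2*log(z + 2) - atan(z/2) + 4*atan(sin(z)/3)/3 + ∫(2*z**5) dz.
Step 9. Evaluate the standard form: now z**6/3 - 3*log(z - 5) - 2*log(z + 2) - atan(z/2) + 4*atan(sin(z)/3)/3.
Answer: z**6/3 - 3*log(z - 5) - 2*log(z + 2) - atan(z/2) + 4*atan(sin(z)/3)/3.


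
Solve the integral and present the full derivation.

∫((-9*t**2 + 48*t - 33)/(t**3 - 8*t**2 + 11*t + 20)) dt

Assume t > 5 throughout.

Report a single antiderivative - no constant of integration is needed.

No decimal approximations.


Step 1. Decompose ∫((-9*t**2 + 48*t - 33)/(t**3 - 8*t**2 + 11*t + 20)) dt by partial fractions, (-9*t**2 + 48*t - 33)/(t**3 - 8*t**2 + 11*t + 20) = -3/(t + 1) - 3/(t - 4) - 3/(t - 5): now ∫(-3/(t - 5)) dt + ∫(-3/(t - 4)) dt + ∫(-3/(t + 1)) dt.
Step 2. Evaluate the standard form [assuming t > -1]: now -3*log(t + 1) + ∫(-3/(t - 5)) dt + ∫(-3/(t - 4)) dt.
Step 3. Evaluate the standard form [assuming t > 5]: now -3*log(t - 5) - 3*log(t + 1) + ∫(-3/(t - 4)) dt.
Step 4. Evaluate the standard form [assuming t > 4]: now -3*log(t - 5) - 3*log(t - 4) - 3*log(t + 1).
Answer: -3*log(t - 5) - 3*log(t - 4) - 3*log(t + 1).


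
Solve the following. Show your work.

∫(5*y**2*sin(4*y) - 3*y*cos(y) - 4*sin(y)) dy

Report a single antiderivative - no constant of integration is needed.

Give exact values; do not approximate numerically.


Step 1. Rewrite: now ∫(-3*y*cos(y)) dy + ∫(5*y**2*sin(4*y)) dy + ∫(-4*sin(y)) dy.
Step 2. Integrate ∫(-3*y*cos(y)) dy by parts with u = y, dv = (-3*cos(y)) dy, so v = -3*sin(y): now -3*y*sin(y) + ∫(5*y**2*sin(4*y)) dy + ∫(-4*sin(y)) dy + ∫(3*sin(y)) dy.
Step 3. Evaluate the standard form: now -3*y*sin(y) - 3*cos(y) + ∫(5*y**2*sin(4*y)) dy + ∫(-4*sin(y)) dy.
Step 4. Evaluate the standard form: now -3*y*sin(y) + cos(y) + ∫(5*y**2*sin(4*y)) dy.
Step 5. Integrate ∫(5*y**2*sin(4*y)) dy by parts with u = y**2, dv = (5*sin(4*y)) dy, so v = -5*cos(4*y)/4: now -5*y**2*cos(4*y)/4 - 3*y*sin(y) + cos(y) + ∫(5*y*cos(4*y)/2) dy.
Step 6. Integrate ∫(5*y*cos(4*y)/2) dy by parts with u = y, dv = (5*cos(4*y)/2) dy, so v = 5*sin(4*y)/8: now -5*y**2*cos(4*y)/4 - 3*y*sin(y) + 5*y*sin(4*y)/8 + cos(y) + ∫(-5*sin(4*y)/8) dy.
Step 7. Evaluate the standard form: now -5*y**2*cos(4*y)/4 - 3*y*sin(y) + 5*y*sin(4*y)/8 + cos(y) + 5*cos(4*y)/32.
Answer: -5*y**2*cos(4*y)/4 - 3*y*sin(y) + 5*y*sin(4*y)/8 + cos(y) + 5*cos(4*y)/32.


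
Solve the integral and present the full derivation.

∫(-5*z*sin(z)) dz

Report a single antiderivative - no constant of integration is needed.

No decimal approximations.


Step 1. Integrate ∫(-5*z*sin(z)) dz by parts with u = z, dv = (-5*sin(z)) dz, so v = 5*cos(z): now 5*z*cos(z) + ∫(-5*cos(z)) dz.
Step 2. Evaluate the standard form: now 5*z*cos(z) - 5*sin(z).
Answer: 5*z*cos(z) - 5*sin(z).


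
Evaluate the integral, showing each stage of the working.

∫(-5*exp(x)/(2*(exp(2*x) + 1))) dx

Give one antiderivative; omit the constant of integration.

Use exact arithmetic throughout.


Step 1. Substitute u = exp(x), turning ∫(-5*exp(x)/(2*(exp(2*x) + 1))) dx into ∫(-5/(2*(u**2 + 1))) du: now ∫(-5/(2*(u**2 + 1))) du.
Step 2. Evaluate the standard form: now -5*atan(u)/2.
Step 3. Substitute back u = exp(x): now -5*atan(exp(x))/2.
Answer: -5*atan(exp(x))/2.


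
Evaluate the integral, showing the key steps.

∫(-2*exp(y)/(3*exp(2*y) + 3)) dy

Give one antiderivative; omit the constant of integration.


Step 1. Substitute u = exp(y), turning ∫(-2*exp(y)/(3*exp(2*y) + 3)) dy into ∫(-2/(3*(u**2 + 1))) du: now ∫(-2/(3*(u**2 + 1))) du.
Step 2. Evaluate the standard form: now -2*atan(u)/3.
Step 3. Substitute back u = exp(y): now -2*atan(exp(y))/3.
Answer: -2*atan(exp(y))/3.


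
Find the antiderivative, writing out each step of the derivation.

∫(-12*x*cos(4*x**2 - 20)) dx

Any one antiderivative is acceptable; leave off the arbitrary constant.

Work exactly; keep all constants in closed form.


Step 1. Substitute u = x**2 - 5, turning ∫(-12*x*cos(4*x**2 - 20)) dx into ∫(-6*cos(4*u)) du: now ∫(-6*cos(4*u)) du.
Step 2. Evaluate the standard form: now -3*sin(4*u)/2.
Step 3. Substitute back u = x**2 - 5: now -3*sin(4*x**2 - 20)/2.
Answer: -3*sin(4*x**2 - 20)/2.


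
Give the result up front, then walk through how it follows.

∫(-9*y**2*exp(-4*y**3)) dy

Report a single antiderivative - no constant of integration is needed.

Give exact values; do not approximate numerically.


The answer is 3*exp(-4*y**3)/4.
Step 1. Substitute u = y**3, turning ∫(-9*y**2*exp(-4*y**3)) dy into ∫(-3*exp(-4*u)) du: now ∫(-3*exp(-4*u)) du.
Step 2. Evaluate the standard form: now 3*exp(-4*u)/4.
Step 3. Substitute back u = y**3: now 3*exp(-4*y**3)/4.
Answer: 3*exp(-4*y**3)/4.


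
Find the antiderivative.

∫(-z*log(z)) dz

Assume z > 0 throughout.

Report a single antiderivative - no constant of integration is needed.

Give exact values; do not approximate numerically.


Answer: -z**2*log(z)/2 + z**2/4.


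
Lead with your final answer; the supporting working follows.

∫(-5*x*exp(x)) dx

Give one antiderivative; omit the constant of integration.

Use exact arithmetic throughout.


The answer is -5*x*exp(x) + 5*exp(x).
Step 1. Integrate ∫(-5*x*exp(x)) dx by parts with u = x, dv = (-5*exp(x)) dx, so v = -5*exp(x): now -5*x*exp(x) + ∫(5*exp(x)) dx.
Step 2. Evaluate the standard form: now -5*x*exp(x) + 5*exp(x).
Answer: -5*x*exp(x) + 5*exp(x).


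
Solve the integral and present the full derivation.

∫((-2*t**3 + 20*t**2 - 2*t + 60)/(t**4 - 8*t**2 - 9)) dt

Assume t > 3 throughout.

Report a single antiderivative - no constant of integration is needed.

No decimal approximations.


Step 1. Decompose ∫((-2*t**3 + 20*t**2 - 2*t + 60)/(t**4 - 8*t**2 - 9)) dt by partial fractions, (-2*t**3 + 20*t**2 - 2*t + 60)/(t**4 - 8*t**2 - 9) = -4/(t**2 + 1) - 5/(t + 3) + 3/(t - 3): now ∫(3/(t - 3)) dt + ∫(-5/(t + 3)) dt + ∫(-4/(t**2 + 1)) dt.
Step 2. Evaluate the standard form [assuming t > -3]: now -5*log(t + 3) + ∫(3/(t - 3)) dt + ∫(-4/(t**2 + 1)) dt.
Step 3. Evaluate the standard form [assuming t > 3]: now 3*log(t - 3) - 5*log(t + 3) + ∫(-4/(t**2 + 1)) dt.
Step 4. Evaluate the standard form: now 3*log(t - 3) - 5*log(t + 3) - 4*atan(t).
Answer: 3*log(t - 3) - 5*log(t + 3) - 4*atan(t).


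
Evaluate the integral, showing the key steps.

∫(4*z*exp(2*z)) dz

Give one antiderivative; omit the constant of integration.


Step 1. Integrate ∫(4*z*exp(2*z)) dz by parts with u = z, dv = (4*exp(2*z)) dz, so v = 2*exp(2*z): now 2*z*exp(2*z) + ∫(-2*exp(2*z)) dz.
Step 2. Evaluate the standard form: now 2*z*exp(2*z) - exp(2*z).
Answer: 2*z*exp(2*z) - exp(2*z).


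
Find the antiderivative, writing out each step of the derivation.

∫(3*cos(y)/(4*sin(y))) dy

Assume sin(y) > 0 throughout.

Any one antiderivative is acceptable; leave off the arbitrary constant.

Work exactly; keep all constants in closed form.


Step 1. Substitute u = sin(y), turning ∫(3*cos(y)/(4*sin(y))) dy into ∫(3/(4*u)) du: now ∫(3/(4*u)) du.
Step 2. Evaluate the standard form [assuming u > 0]: now 3*log(u)/4.
Step 3. Substitute back u = sin(y): now 3*log(sin(y))/4.
Answer: 3*log(sin(y))/4.


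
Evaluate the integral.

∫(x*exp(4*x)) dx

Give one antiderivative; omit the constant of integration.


Answer: x*exp(4*x)/4 - exp(4*x)/16.


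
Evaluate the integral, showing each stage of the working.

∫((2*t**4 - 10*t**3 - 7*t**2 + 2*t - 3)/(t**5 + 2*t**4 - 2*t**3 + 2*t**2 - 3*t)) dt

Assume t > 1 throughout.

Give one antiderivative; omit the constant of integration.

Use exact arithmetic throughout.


Step 1. Decompose ∫((2*t**4 - 10*t**3 - 7*t**2 + 2*t - 3)/(t**5 + 2*t**4 - 2*t**3 + 2*t**2 - 3*t)) dt by partial fractions, (2*t**4 - 10*t**3 - 7*t**2 + 2*t - 3)/(t**5 + 2*t**4 - 2*t**3 + 2*t**2 - 3*t) = -3/(t**2 + 1) + 3/(t + 3) - 2/(t - 1) + 1/t: now ∫(1/t) dt + ∫(-2/(t - 1)) dt + ∫(3/(t + 3)) dt + ∫(-3/(t**2 + 1)) dt.
Step 2. Evaluate the standard form [assuming t > 1]: now -2*log(t - 1) + ∫(1/t) dt + ∫(3/(t + 3)) dt + ∫(-3/(t**2 + 1)) dt.
Step 3. Evaluate the standard form [assuming t > -3]: now -2*log(t - 1) + 3*log(t + 3) + ∫(1/t) dt + ∫(-3/(t**2 + 1)) dt.
Step 4. Evaluate the standard form [assuming t > 0]: now log(t) - 2*log(t - 1) + 3*log(t + 3) + ∫(-3/(t**2 + 1)) dt.
Step 5. Evaluate the standard form: now log(t) - 2*log(t - 1) + 3*log(t + 3) - 3*atan(t).
Answer: log(t) - 2*log(t - 1) + 3*log(t + 3) - 3*atan(t).


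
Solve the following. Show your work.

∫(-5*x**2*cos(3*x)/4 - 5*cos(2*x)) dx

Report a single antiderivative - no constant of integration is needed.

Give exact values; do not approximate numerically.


Step 1. Rewrite: now ∫(-5*x**2*cos(3*x)/4) dx + ∫(-5*cos(2*x)) dx.
Step 2. Integrate ∫(-5*x**2*cos(3*x)/4) dx by parts with u = x**2, dv = (-5*cos(3*x)/4) dx, so v = -5*sin(3*x)/12: now -5*x**2*sin(3*x)/12 + ∫(5*x*sin(3*x)/6) dx + ∫(-5*cos(2*x)) dx.
Step 3. Integrate ∫(5*x*sin(3*x)/6) dx by parts with u = x, dv = (5*sin(3*x)/6) dx, so v = -5*cos(3*x)/18: now -5*x**2*sin(3*x)/12 - 5*x*cos(3*x)/18 + ∫(-5*cos(2*x)) dx + ∫(5*cos(3*x)/18) dx.
Step 4. Evaluate the standard form: now -5*x**2*sin(3*x)/12 - 5*x*cos(3*x)/18 + 5*sin(3*x)/54 + ∫(-5*cos(2*x)) dx.
Step 5. Evaluate the standard form: now -5*x**2*sin(3*x)/12 - 5*x*cos(3*x)/18 - 5*sin(2*x)/2 + 5*sin(3*x)/54.
Answer: -5*x**2*sin(3*x)/12 - 5*x*cos(3*x)/18 - 5*sin(2*x)/2 + 5*sin(3*x)/54.


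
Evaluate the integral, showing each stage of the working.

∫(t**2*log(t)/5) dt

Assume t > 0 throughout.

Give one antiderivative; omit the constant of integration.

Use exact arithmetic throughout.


Step 1. Integrate ∫(t**2*log(t)/5) dt by parts with u = log(t), dv = (t**2/5) dt, so v = t**3/15 [assuming t > 0]: now t**3*log(t)/15 + ∫(-t**2/15) dt.
Step 2. Evaluate the standard form: now t**3*log(t)/15 - t**3/45.
Answer: t**3*log(t)/15 - t**3/45.


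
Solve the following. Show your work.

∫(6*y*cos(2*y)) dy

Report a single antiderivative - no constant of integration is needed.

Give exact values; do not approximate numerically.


Step 1. Integrate ∫(6*y*cos(2*y)) dy by parts with u = y, dv = (6*cos(2*y)) dy, so v = 3*sin(2*y): now 3*y*sin(2*y) + ∫(-3*sin(2*y)) dy.
Step 2. Evaluate the standard form: now 3*y*sin(2*y) + 3*cos(2*y)/2.
Answer: 3*y*sin(2*y) + 3*cos(2*y)/2.


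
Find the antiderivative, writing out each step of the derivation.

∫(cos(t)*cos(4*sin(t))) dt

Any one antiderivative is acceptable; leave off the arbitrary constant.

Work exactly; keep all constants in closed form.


Step 1. Substitute u = sin(t), turning ∫(cos(t)*cos(4*sin(t))) dt into ∫(cos(4*u)) du: now ∫(cos(4*u)) du.
Step 2. Evaluate the standard form: now sin(4*u)/4.
Step 3. Substitute back u = sin(t): now sin(4*sin(t))/4.
Answer: sin(4*sin(t))/4.


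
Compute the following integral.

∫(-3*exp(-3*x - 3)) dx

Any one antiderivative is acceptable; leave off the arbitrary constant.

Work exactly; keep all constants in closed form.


Answer: exp(-3*x - 3).


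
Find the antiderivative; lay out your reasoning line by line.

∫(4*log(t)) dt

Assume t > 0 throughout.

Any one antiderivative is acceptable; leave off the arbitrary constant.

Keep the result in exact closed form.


Step 1. Integrate ∫(4*log(t)) dt by parts with u = log(t), dv = (4) dt, so v = 4*t [assuming t > 0]: now 4*t*log(t) + ∫(-4) dt.
Step 2. Evaluate the standard form: now 4*t*log(t) - 4*t.
Answer: 4*t*log(t) - 4*t.


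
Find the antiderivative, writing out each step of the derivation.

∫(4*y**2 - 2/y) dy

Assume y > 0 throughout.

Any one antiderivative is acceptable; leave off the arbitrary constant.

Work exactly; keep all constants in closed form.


Step 1. Rewrite: now ∫(-2/y) dy + ∫(4*y**2) dy.
Step 2. Evaluate the standard form [assuming y > 0]: now -2*log(y) + ∫(4*y**2) dy.
Step 3. Evaluate the standard form: now 4*y**3/3 - 2*log(y).
Answer: 4*y**3/3 - 2*log(y).


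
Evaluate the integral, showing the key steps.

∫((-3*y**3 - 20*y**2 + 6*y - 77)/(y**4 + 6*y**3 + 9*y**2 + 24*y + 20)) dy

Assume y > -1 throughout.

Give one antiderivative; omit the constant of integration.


Step 1. Decompose ∫((-3*y**3 - 20*y**2 + 6*y - 77)/(y**4 + 6*y**3 + 9*y**2 + 24*y + 20)) dy by partial fractions, (-3*y**3 - 20*y**2 + 6*y - 77)/(y**4 + 6*y**3 + 9*y**2 + 24*y + 20) = 3/(y**2 + 4) + 2/(y + 5) - 5/(y + 1): now ∫(-5/(y + 1)) dy + ∫(2/(y + 5)) dy + ∫(3/(y**2 + 4)) dy.
Step 2. Evaluate the standard form [assuming y > -5]: now 2*log(y + 5) + ∫(-5/(y + 1)) dy + ∫(3/(y**2 + 4)) dy.
Step 3. Evaluate the standard form [assuming y > -1]: now -5*log(y + 1) + 2*log(y + 5) + ∫(3/(y**2 + 4)) dy.
Step 4. Evaluate the standard form: now -5*log(y + 1) + 2*log(y + 5) + 3*atan(y/2)/2.
Answer: -5*log(y + 1) + 2*log(y + 5) + 3*atan(y/2)/2.


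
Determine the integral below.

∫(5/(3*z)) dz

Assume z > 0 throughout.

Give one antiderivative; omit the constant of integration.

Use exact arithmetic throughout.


Answer: 5*log(z)/3.


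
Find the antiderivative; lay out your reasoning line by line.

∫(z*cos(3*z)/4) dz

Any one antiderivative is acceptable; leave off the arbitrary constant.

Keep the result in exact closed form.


Step 1. Integrate ∫(z*cos(3*z)/4) dz by parts with u = z, dv = (cos(3*z)/4) dz, so v = sin(3*z)/12: now z*sin(3*z)/12 + ∫(-sin(3*z)/12) dz.
Step 2. Evaluate the standard form: now z*sin(3*z)/12 + cos(3*z)/36.
Answer: z*sin(3*z)/12 + cos(3*z)/36.


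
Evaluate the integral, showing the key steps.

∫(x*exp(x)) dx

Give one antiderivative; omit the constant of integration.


Step 1. Integrate ∫(x*exp(x)) dx by parts with u = x, dv = (exp(x)) dx, so v = exp(x): now x*exp(x) + ∫(-exp(x)) dx.
Step 2. Evaluate the standard form: now x*exp(x) - exp(x).
Answer: x*exp(x) - exp(x).
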